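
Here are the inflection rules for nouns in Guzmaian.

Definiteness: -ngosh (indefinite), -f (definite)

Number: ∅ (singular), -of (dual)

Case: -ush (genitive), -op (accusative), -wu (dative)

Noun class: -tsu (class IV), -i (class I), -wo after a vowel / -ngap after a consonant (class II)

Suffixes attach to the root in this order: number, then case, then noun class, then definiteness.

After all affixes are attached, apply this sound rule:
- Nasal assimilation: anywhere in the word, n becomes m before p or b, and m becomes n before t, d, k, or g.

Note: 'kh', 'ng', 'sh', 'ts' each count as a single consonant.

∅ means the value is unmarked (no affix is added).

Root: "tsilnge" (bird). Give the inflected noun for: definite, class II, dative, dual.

tsilngeofwuwof

Attach number dual -of → tsilngeof.
Attach case dative -wu → tsilngeofwu.
Attach noun class class II -wo (after vowel 'u') → tsilngeofwuwo.
Attach definiteness definite -f → tsilngeofwuwof.
Nasal assimilation: no change.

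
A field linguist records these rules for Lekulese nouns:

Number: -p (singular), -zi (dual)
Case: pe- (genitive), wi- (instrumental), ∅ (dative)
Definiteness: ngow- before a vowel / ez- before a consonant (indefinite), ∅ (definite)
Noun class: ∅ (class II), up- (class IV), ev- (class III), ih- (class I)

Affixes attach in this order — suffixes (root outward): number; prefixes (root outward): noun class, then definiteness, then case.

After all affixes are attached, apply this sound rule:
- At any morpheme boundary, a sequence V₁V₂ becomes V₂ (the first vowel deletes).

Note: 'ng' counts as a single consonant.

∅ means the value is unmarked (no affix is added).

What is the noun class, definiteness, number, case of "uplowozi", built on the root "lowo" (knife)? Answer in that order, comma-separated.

Segment: up-lowo-zi.
noun class: up- → class IV.
definiteness: ∅ → definite.
number: -zi → dual.
case: ∅ → dative.

class IV, definite, dual, dative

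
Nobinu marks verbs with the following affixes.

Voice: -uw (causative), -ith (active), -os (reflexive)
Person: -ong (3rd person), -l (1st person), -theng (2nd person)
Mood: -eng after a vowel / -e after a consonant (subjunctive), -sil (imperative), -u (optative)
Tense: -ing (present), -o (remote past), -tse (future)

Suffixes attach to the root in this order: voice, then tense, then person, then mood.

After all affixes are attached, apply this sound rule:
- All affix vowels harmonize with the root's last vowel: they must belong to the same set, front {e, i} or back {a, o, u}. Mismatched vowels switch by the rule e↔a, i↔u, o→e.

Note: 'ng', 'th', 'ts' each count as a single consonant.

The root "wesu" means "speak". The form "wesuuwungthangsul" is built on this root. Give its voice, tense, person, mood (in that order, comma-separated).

Segment: wesu-uw-ing-theng-sil.
voice: -uw → causative.
tense: -ing → present.
person: -theng → 2nd person.
mood: -sil → imperative.

causative, present, 2nd person, imperative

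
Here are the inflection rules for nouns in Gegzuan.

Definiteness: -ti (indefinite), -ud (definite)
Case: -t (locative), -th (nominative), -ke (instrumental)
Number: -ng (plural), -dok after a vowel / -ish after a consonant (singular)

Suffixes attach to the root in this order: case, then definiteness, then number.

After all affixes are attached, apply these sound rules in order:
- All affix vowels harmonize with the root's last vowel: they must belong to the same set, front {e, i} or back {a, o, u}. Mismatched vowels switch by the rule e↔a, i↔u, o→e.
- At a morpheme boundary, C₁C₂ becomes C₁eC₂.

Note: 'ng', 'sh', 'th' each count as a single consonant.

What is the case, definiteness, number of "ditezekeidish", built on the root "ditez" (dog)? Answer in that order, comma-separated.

instrumental, definite, singular

Segment: ditez-ke-ud-ish.
case: -ke → instrumental.
definiteness: -ud → definite.
number: -dok/ish → singular.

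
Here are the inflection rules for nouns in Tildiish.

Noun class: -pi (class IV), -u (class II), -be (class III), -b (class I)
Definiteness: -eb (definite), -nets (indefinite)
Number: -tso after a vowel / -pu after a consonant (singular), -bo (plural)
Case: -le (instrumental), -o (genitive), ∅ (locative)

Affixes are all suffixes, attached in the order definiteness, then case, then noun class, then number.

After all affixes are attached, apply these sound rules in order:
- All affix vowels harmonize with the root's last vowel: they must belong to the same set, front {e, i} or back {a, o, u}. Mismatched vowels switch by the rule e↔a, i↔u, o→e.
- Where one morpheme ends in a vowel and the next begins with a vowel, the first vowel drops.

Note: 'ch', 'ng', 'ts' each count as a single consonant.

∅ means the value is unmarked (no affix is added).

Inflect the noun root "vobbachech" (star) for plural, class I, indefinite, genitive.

Attach definiteness indefinite -nets → vobbachechnets.
Attach case genitive -o → vobbachechnetso.
Attach noun class class I -b → vobbachechnetsob.
Attach number plural -bo → vobbachechnetsobbo.
Apply vowel harmony: vobbachechnetsobbo → vobbachechnetsebbe.
Vowel deletion: no change.

vobbachechnetsebbe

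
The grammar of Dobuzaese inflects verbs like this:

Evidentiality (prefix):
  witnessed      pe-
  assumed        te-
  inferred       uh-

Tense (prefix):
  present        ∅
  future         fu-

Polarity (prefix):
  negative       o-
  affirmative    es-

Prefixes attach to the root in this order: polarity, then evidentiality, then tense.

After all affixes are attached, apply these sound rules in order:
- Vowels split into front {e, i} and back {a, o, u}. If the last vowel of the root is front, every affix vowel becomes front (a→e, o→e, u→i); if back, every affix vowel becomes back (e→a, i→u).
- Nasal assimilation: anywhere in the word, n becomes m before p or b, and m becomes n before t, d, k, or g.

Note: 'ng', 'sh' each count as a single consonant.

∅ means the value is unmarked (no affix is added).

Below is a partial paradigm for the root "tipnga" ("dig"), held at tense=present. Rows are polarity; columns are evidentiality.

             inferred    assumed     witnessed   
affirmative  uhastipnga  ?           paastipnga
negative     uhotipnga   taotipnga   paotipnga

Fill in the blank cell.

Attach polarity affirmative es- → estipnga.
Attach evidentiality assumed te- → teestipnga.
tense = present: zero marking, form stays teestipnga.
Apply vowel harmony: teestipnga → taastipnga.
Nasal assimilation: no change.

taastipnga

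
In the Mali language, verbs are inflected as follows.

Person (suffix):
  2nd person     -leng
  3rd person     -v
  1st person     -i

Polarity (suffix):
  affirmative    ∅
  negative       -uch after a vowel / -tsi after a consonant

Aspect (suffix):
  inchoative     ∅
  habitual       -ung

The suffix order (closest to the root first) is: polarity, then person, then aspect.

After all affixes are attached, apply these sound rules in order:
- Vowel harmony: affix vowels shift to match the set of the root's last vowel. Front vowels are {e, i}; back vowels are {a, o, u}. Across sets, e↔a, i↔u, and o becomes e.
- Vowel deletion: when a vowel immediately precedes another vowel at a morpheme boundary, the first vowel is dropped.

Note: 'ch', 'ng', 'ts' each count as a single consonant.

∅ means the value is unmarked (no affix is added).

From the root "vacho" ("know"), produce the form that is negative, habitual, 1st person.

Attach polarity negative -uch (after vowel 'o') → vachouch.
Attach person 1st person -i → vachouchi.
Attach aspect habitual -ung → vachouchiung.
Apply vowel harmony: vachouchiung → vachouchuung.
Apply vowel deletion: vachouchuung → vachuchung.

vachuchung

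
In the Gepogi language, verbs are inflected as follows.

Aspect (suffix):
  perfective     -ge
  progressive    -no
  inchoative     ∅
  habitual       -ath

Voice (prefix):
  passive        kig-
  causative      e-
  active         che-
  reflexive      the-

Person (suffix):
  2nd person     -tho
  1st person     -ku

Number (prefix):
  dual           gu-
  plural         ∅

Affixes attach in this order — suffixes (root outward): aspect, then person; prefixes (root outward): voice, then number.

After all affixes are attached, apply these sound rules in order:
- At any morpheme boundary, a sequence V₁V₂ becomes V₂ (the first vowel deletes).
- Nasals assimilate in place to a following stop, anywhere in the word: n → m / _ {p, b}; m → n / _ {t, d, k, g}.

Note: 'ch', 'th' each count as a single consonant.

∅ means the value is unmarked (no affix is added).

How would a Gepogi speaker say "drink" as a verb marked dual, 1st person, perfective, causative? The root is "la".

gelageku

Attach aspect perfective -ge → lage.
Attach voice causative e- → elage.
Attach number dual gu- → guelage.
Attach person 1st person -ku → guelageku.
Apply vowel deletion: guelageku → gelageku.
Nasal assimilation: no change.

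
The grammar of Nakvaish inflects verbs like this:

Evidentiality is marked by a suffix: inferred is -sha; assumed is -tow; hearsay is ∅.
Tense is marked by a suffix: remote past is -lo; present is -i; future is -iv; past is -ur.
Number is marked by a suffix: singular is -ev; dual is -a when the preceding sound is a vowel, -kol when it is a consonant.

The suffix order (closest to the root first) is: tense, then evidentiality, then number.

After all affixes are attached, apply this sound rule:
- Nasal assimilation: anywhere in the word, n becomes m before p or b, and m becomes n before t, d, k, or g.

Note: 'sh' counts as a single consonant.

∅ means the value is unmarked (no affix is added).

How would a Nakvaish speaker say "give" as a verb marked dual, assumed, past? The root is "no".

nourtowkol

Attach tense past -ur → nour.
Attach evidentiality assumed -tow → nourtow.
Attach number dual -kol (after consonant 'w') → nourtowkol.
Nasal assimilation: no change.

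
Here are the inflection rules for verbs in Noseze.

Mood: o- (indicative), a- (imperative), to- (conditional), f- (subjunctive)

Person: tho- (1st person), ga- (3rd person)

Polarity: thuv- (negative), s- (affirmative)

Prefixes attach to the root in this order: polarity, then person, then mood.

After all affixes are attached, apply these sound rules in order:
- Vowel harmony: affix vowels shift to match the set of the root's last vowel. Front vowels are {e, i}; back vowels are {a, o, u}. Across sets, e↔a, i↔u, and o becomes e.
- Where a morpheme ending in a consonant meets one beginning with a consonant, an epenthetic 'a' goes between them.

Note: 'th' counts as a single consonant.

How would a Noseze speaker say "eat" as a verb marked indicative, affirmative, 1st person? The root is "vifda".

Attach polarity affirmative s- → svifda.
Attach person 1st person tho- → thosvifda.
Attach mood indicative o- → othosvifda.
Vowel harmony: no change.
Apply epenthesis: othosvifda → othosavifda.

othosavifda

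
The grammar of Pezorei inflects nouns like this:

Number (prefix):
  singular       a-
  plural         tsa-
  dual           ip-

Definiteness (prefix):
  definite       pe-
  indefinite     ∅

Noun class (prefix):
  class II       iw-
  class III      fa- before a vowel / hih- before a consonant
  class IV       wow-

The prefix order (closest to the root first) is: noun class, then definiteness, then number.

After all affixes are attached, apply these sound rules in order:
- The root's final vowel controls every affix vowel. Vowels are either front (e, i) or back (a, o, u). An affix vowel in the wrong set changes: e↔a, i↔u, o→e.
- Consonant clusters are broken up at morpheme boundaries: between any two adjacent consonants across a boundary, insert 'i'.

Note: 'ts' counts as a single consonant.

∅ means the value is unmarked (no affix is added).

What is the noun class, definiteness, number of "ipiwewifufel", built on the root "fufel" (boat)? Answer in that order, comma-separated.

Segment: ip-wow-fufel.
noun class: wow- → class IV.
definiteness: ∅ → indefinite.
number: ip- → dual.

class IV, indefinite, dual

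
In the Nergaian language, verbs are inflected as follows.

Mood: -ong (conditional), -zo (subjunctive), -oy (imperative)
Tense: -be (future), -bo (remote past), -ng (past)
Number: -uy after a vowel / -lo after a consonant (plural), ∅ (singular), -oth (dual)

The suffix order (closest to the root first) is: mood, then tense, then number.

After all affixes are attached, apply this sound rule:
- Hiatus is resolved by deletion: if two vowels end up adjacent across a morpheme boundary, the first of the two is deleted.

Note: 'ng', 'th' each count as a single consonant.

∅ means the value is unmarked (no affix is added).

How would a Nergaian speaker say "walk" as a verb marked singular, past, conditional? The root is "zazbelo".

Attach mood conditional -ong → zazbeloong.
Attach tense past -ng → zazbeloongng.
number = singular: zero marking, form stays zazbeloongng.
Apply vowel deletion: zazbeloongng → zazbelongng.

zazbelongng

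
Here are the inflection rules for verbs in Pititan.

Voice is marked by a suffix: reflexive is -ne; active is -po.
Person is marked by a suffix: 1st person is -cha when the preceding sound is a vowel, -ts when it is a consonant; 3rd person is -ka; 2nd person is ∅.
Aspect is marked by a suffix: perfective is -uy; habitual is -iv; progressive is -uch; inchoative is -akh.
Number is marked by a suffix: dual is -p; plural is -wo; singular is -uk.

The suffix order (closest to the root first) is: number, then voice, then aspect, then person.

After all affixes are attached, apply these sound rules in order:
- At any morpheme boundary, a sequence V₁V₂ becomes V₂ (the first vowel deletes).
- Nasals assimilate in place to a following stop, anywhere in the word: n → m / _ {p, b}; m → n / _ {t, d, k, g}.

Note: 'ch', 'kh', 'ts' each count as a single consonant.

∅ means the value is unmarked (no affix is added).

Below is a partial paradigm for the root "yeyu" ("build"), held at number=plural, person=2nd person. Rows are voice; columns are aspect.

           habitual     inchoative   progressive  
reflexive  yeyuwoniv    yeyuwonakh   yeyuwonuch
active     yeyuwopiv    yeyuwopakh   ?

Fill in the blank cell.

yeyuwopuch

Attach number plural -wo → yeyuwo.
Attach voice active -po → yeyuwopo.
Attach aspect progressive -uch → yeyuwopouch.
person = 2nd person: zero marking, form stays yeyuwopouch.
Apply vowel deletion: yeyuwopouch → yeyuwopuch.
Nasal assimilation: no change.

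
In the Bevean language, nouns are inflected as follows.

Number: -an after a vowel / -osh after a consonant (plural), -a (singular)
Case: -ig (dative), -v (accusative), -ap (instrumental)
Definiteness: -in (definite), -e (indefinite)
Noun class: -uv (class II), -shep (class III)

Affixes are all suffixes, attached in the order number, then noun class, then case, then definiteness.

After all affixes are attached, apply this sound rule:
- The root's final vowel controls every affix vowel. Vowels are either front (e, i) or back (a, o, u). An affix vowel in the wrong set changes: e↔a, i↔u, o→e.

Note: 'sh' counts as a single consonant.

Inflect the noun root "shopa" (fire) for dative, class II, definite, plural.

shopaanuvugun

Attach number plural -an (after vowel 'a') → shopaan.
Attach noun class class II -uv → shopaanuv.
Attach case dative -ig → shopaanuvig.
Attach definiteness definite -in → shopaanuvigin.
Apply vowel harmony: shopaanuvigin → shopaanuvugun.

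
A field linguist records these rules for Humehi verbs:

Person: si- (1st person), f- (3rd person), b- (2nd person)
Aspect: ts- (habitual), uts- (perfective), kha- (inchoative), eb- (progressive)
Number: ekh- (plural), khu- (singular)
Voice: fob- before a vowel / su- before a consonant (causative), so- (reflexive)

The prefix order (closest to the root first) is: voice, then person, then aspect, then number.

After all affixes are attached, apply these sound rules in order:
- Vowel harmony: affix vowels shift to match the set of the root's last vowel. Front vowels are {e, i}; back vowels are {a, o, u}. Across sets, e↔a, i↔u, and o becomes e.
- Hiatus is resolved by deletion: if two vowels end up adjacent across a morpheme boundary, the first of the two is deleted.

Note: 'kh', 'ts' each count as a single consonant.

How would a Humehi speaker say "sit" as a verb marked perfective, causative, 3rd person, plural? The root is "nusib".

Attach voice causative su- (before consonant 'n') → sunusib.
Attach person 3rd person f- → fsunusib.
Attach aspect perfective uts- → utsfsunusib.
Attach number plural ekh- → ekhutsfsunusib.
Apply vowel harmony: ekhutsfsunusib → ekhitsfsinusib.
Vowel deletion: no change.

ekhitsfsinusib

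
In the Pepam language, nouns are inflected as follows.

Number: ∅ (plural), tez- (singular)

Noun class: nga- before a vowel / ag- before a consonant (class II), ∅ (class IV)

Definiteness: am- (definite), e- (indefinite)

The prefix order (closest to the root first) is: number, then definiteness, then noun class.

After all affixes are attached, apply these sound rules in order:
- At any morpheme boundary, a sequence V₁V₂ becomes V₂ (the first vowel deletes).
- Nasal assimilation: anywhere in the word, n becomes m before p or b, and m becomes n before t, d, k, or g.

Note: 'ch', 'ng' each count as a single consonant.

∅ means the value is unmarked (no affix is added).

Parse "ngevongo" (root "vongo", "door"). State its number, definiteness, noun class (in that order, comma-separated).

plural, indefinite, class II

Segment: nga-e-vongo.
number: ∅ → plural.
definiteness: e- → indefinite.
noun class: nga/ag- → class II.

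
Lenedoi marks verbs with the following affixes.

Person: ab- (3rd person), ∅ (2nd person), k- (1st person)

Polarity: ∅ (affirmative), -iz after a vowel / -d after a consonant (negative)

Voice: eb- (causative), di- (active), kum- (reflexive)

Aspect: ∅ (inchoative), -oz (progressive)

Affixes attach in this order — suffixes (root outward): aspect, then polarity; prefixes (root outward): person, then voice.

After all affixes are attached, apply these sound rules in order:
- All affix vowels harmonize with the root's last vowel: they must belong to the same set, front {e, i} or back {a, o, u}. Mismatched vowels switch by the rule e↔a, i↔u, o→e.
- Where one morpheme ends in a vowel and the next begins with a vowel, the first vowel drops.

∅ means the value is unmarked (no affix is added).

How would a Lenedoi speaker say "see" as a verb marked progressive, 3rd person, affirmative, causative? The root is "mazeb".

ebebmazebez

Attach person 3rd person ab- → abmazeb.
Attach voice causative eb- → ebabmazeb.
Attach aspect progressive -oz → ebabmazeboz.
polarity = affirmative: zero marking, form stays ebabmazeboz.
Apply vowel harmony: ebabmazeboz → ebebmazebez.
Vowel deletion: no change.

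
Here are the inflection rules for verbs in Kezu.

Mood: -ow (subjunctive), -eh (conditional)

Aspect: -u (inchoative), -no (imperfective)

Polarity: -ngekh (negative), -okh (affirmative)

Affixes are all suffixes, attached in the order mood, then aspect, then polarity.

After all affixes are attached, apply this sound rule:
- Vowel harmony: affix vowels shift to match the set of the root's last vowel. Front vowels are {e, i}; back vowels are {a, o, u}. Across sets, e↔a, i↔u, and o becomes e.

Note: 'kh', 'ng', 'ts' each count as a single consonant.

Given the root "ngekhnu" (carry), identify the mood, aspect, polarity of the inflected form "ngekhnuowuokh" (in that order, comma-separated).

Segment: ngekhnu-ow-u-okh.
mood: -ow → subjunctive.
aspect: -u → inchoative.
polarity: -okh → affirmative.

subjunctive, inchoative, affirmative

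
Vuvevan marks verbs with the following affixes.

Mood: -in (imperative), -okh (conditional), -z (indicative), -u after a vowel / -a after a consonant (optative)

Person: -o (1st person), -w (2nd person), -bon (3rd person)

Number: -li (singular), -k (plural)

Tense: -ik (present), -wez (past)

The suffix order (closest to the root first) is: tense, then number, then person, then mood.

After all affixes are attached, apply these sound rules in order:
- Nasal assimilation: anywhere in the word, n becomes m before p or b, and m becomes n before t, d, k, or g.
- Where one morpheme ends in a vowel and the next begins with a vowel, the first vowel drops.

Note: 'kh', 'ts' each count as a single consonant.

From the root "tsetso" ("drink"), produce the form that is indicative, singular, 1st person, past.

Attach tense past -wez → tsetsowez.
Attach number singular -li → tsetsowezli.
Attach person 1st person -o → tsetsowezlio.
Attach mood indicative -z → tsetsowezlioz.
Nasal assimilation: no change.
Apply vowel deletion: tsetsowezlioz → tsetsowezloz.

tsetsowezloz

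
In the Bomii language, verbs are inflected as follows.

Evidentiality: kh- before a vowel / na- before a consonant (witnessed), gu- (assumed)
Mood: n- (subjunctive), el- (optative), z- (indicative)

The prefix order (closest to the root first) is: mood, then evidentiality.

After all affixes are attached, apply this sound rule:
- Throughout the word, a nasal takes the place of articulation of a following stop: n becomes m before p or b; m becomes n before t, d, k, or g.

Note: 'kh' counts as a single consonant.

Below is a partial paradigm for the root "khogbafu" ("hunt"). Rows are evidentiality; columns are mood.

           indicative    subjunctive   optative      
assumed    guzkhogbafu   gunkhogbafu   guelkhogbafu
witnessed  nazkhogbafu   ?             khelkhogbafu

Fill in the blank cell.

Attach mood subjunctive n- → nkhogbafu.
Attach evidentiality witnessed na- (before consonant 'n') → nankhogbafu.
Nasal assimilation: no change.

nankhogbafu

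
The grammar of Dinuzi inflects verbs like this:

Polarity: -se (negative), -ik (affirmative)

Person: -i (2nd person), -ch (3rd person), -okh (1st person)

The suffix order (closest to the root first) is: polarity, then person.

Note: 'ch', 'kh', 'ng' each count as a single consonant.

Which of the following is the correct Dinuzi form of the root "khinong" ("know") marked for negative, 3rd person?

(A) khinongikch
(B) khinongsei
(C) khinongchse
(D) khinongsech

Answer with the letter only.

D

Attach polarity negative -se → khinongse.
Attach person 3rd person -ch → khinongsech.
So the correct form is khinongsech, option (D).
(C) khinongchse is wrong: it has the affixes in the wrong order.
(B) khinongsei is wrong: it uses 2nd person instead of 3rd person for person.
(A) khinongikch is wrong: it uses affirmative instead of negative for polarity.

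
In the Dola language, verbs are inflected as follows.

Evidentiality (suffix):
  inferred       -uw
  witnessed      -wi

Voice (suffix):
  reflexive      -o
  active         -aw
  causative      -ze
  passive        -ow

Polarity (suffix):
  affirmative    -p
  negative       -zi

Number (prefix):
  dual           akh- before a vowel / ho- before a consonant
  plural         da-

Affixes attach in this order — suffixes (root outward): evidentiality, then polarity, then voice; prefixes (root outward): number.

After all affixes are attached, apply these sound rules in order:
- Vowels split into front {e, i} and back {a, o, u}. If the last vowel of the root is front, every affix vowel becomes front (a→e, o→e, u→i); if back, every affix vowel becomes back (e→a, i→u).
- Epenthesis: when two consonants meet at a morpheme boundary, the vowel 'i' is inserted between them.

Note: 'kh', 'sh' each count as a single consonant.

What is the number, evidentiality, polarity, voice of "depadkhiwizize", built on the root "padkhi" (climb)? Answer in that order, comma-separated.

plural, witnessed, negative, causative

Segment: da-padkhi-wi-zi-ze.
number: da- → plural.
evidentiality: -wi → witnessed.
polarity: -zi → negative.
voice: -ze → causative.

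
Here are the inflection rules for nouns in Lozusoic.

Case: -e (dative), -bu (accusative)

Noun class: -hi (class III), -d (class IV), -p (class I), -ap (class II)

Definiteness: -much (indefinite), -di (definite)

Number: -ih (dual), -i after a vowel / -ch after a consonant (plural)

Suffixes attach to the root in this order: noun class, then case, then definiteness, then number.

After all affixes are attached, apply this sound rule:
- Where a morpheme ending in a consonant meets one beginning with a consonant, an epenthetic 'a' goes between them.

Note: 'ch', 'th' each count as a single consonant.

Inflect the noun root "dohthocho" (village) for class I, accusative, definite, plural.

dohthochopabudii

Attach noun class class I -p → dohthochop.
Attach case accusative -bu → dohthochopbu.
Attach definiteness definite -di → dohthochopbudi.
Attach number plural -i (after vowel 'i') → dohthochopbudii.
Apply epenthesis: dohthochopbudii → dohthochopabudii.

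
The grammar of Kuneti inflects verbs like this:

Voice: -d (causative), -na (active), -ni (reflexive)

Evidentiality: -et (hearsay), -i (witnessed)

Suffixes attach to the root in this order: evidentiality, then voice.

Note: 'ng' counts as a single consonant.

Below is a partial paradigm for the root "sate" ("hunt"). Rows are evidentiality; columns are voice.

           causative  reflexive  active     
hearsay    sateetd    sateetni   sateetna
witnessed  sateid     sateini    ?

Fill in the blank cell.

Attach evidentiality witnessed -i → satei.
Attach voice active -na → sateina.

sateina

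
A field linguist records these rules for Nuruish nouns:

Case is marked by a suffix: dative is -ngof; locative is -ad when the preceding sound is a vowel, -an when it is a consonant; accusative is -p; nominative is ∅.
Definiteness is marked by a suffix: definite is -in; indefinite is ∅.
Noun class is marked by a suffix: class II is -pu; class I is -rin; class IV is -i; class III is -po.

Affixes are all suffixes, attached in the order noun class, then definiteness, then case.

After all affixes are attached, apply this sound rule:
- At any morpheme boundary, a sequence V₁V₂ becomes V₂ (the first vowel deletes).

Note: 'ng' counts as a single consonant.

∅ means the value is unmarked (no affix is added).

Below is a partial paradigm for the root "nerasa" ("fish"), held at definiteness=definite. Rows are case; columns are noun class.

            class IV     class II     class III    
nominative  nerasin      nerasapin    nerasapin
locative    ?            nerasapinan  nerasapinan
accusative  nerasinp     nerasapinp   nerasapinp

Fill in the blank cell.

nerasinan

Attach noun class class IV -i → nerasai.
Attach definiteness definite -in → nerasaiin.
Attach case locative -an (after consonant 'n') → nerasaiinan.
Apply vowel deletion: nerasaiinan → nerasinan.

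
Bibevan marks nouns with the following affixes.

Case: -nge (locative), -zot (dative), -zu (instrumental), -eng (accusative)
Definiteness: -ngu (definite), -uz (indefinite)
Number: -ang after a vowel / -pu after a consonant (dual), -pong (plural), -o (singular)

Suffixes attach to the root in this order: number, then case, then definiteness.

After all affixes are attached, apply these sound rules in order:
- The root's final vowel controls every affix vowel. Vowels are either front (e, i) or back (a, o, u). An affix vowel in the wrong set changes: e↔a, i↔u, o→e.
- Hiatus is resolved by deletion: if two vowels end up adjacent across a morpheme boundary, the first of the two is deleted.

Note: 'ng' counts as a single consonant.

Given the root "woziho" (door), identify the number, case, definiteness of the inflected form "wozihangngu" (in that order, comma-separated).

singular, accusative, definite

Segment: woziho-o-eng-ngu.
number: -o → singular.
case: -eng → accusative.
definiteness: -ngu → definite.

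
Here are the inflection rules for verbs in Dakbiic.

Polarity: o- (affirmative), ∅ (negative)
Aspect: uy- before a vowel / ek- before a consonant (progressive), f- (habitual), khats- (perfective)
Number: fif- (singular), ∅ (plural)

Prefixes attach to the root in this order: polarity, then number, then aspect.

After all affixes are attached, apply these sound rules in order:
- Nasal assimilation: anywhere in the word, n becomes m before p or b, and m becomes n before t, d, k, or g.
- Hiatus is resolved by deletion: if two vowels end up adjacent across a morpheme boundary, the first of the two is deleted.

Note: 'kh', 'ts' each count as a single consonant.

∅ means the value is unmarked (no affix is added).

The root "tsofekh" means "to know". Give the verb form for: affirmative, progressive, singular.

ekfifotsofekh

Attach polarity affirmative o- → otsofekh.
Attach number singular fif- → fifotsofekh.
Attach aspect progressive ek- (before consonant 'f') → ekfifotsofekh.
Nasal assimilation: no change.
Vowel deletion: no change.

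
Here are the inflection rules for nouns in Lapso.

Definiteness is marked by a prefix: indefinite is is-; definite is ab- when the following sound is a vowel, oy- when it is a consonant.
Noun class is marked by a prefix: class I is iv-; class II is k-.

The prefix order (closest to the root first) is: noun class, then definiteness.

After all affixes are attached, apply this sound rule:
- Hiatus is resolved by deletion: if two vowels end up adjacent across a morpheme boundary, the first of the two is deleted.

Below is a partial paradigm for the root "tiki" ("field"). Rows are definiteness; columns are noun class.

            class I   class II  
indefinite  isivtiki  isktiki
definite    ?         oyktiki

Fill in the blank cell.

Attach noun class class I iv- → ivtiki.
Attach definiteness definite ab- (before vowel 'i') → abivtiki.
Vowel deletion: no change.

abivtiki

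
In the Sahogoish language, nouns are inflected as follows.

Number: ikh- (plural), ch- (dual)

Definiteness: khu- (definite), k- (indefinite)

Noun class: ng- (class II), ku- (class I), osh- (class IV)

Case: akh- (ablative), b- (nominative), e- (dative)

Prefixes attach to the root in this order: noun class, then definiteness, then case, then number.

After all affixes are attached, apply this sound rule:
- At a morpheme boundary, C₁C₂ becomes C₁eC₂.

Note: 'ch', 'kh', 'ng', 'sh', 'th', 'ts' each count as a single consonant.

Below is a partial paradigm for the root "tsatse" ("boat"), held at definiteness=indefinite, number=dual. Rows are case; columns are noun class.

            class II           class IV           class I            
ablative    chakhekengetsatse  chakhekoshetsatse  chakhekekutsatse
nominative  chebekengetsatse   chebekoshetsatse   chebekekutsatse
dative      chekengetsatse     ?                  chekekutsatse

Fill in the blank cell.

chekoshetsatse

Attach noun class class IV osh- → oshtsatse.
Attach definiteness indefinite k- → koshtsatse.
Attach case dative e- → ekoshtsatse.
Attach number dual ch- → chekoshtsatse.
Apply epenthesis: chekoshtsatse → chekoshetsatse.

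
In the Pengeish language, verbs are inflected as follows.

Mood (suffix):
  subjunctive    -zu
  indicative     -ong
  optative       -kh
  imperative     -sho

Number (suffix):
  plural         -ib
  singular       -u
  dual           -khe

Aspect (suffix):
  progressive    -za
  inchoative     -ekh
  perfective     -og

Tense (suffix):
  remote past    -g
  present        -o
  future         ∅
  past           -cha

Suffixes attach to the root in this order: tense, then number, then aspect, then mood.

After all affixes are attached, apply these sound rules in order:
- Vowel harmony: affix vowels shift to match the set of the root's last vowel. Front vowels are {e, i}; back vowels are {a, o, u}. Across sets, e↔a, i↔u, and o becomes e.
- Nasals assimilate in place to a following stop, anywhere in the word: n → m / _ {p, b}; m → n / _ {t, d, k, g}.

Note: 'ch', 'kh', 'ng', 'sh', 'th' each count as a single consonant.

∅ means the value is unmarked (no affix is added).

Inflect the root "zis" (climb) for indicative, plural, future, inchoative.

zisibekheng

tense = future: zero marking, form stays zis.
Attach number plural -ib → zisib.
Attach aspect inchoative -ekh → zisibekh.
Attach mood indicative -ong → zisibekhong.
Apply vowel harmony: zisibekhong → zisibekheng.
Nasal assimilation: no change.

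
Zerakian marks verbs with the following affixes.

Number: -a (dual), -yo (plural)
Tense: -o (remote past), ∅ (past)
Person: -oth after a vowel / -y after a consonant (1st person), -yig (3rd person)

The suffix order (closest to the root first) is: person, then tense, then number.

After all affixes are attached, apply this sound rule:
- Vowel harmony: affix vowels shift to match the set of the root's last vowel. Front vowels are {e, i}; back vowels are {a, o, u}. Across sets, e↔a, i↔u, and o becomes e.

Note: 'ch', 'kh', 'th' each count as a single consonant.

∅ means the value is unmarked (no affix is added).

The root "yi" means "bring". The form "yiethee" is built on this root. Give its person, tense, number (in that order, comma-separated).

Segment: yi-oth-o-a.
person: -oth/y → 1st person.
tense: -o → remote past.
number: -a → dual.

1st person, remote past, dual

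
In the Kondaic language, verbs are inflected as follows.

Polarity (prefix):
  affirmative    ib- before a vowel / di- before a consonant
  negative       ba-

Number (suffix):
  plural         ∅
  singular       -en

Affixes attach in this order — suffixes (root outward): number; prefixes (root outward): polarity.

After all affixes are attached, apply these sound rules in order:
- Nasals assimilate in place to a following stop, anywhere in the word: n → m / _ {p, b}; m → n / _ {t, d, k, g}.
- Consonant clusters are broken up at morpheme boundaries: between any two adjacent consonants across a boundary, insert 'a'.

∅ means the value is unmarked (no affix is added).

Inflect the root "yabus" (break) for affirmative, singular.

diyabusen

Attach polarity affirmative di- (before consonant 'y') → diyabus.
Attach number singular -en → diyabusen.
Nasal assimilation: no change.
Epenthesis: no change.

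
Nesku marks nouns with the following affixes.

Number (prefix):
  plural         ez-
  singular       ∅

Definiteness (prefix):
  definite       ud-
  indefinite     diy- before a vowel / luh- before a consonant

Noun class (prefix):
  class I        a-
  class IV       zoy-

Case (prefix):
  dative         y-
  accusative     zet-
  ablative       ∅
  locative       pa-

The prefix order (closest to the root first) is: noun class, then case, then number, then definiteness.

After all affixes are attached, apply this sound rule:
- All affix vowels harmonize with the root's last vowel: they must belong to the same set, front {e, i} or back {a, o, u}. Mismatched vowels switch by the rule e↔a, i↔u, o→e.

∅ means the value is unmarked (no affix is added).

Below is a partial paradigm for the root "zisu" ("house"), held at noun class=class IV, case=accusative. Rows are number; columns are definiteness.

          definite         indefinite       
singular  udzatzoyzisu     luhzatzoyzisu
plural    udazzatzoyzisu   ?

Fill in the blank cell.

duyazzatzoyzisu

Attach noun class class IV zoy- → zoyzisu.
Attach case accusative zet- → zetzoyzisu.
Attach number plural ez- → ezzetzoyzisu.
Attach definiteness indefinite diy- (before vowel 'e') → diyezzetzoyzisu.
Apply vowel harmony: diyezzetzoyzisu → duyazzatzoyzisu.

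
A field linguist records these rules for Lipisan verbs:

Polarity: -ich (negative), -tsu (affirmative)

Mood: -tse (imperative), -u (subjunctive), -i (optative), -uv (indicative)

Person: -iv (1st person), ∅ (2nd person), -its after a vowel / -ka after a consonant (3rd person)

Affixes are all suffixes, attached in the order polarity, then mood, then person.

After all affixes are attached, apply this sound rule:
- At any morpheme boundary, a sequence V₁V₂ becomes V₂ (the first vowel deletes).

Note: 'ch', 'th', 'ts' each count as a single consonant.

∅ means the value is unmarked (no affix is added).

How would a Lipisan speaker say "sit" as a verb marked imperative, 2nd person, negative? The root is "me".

michtse

Attach polarity negative -ich → meich.
Attach mood imperative -tse → meichtse.
person = 2nd person: zero marking, form stays meichtse.
Apply vowel deletion: meichtse → michtse.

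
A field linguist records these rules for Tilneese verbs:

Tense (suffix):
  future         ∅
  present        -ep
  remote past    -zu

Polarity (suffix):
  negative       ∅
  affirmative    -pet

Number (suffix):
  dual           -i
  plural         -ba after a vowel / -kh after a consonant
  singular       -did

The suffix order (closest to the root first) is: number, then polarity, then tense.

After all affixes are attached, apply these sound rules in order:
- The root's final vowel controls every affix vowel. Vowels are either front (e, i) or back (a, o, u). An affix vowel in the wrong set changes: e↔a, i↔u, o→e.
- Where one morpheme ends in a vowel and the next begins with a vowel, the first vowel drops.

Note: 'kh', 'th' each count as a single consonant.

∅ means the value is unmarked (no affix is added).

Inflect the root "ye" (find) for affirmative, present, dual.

Attach number dual -i → yei.
Attach polarity affirmative -pet → yeipet.
Attach tense present -ep → yeipetep.
Vowel harmony: no change.
Apply vowel deletion: yeipetep → yipetep.

yipetep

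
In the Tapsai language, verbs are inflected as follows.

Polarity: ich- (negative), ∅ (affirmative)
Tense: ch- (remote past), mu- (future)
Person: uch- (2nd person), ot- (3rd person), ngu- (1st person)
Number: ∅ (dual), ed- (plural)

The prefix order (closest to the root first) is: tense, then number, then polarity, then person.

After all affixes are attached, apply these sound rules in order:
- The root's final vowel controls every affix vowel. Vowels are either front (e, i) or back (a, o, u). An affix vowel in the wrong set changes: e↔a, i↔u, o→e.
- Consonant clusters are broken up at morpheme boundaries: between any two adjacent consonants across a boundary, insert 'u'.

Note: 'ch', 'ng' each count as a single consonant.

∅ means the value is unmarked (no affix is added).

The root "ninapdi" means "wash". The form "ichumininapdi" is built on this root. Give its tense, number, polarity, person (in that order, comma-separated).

Segment: uch-mu-ninapdi.
tense: mu- → future.
number: ∅ → dual.
polarity: ∅ → affirmative.
person: uch- → 2nd person.

future, dual, affirmative, 2nd person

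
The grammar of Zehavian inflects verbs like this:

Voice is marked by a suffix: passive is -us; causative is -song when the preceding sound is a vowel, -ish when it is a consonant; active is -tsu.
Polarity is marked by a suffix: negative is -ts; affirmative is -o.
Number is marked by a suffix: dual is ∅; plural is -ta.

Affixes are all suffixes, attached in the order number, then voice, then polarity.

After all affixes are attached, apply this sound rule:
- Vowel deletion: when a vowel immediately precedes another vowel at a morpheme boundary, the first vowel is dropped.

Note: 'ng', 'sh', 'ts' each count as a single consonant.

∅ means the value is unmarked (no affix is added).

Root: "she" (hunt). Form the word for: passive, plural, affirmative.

Attach number plural -ta → sheta.
Attach voice passive -us → shetaus.
Attach polarity affirmative -o → shetauso.
Apply vowel deletion: shetauso → shetuso.

shetuso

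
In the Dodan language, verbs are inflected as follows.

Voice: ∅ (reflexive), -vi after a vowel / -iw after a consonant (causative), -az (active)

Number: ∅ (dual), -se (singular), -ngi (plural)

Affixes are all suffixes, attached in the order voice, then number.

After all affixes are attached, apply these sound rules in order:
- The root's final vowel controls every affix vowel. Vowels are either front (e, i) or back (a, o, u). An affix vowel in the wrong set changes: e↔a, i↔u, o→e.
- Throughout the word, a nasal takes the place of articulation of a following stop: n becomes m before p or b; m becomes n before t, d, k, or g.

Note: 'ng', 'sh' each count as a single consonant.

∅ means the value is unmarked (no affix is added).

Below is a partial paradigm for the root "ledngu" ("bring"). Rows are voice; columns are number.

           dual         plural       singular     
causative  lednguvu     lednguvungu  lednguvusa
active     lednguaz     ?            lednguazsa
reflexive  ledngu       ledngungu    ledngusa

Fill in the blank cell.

lednguazngu

Attach voice active -az → lednguaz.
Attach number plural -ngi → lednguazngi.
Apply vowel harmony: lednguazngi → lednguazngu.
Nasal assimilation: no change.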